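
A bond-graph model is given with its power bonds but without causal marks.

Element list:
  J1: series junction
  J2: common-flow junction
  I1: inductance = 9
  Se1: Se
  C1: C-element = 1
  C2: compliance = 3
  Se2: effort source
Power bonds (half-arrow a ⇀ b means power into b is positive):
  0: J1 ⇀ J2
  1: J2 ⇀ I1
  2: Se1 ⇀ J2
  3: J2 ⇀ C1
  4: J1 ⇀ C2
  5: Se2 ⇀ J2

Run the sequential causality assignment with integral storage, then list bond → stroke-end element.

#2 stroke→J2  (Se1: effort source, stroke at far end)
#5 stroke→J2  (Se2: effort source, stroke at far end)
#1 stroke→I1  (prefer integral on I1)
#0 stroke→J2  (1-jn J2 has f-setter on 1)
#3 stroke→J2  (J2 flow already set via bond 1)
#4 stroke→J1  (1-jn J1 has f-setter on 0)

b0 stroke at J2
b1 stroke at I1
b2 stroke at J2
b3 stroke at J2
b4 stroke at J1
b5 stroke at J2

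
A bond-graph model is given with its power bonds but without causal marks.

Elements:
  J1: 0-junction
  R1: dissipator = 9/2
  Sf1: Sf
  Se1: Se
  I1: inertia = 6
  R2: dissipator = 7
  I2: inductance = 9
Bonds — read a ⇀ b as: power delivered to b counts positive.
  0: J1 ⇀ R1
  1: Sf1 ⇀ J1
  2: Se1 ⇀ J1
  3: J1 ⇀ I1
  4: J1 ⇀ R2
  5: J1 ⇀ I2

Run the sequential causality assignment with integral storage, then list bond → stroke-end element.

#0 stroke at R1
#1 stroke at Sf1
#2 stroke at J1
#3 stroke at I1
#4 stroke at R2
#5 stroke at I2

bond 1 →Sf1  (source Sf1 imposes f)
bond 2 →J1  (Se1 fixes effort; stroke away)
bond 0 →R1  (0-jn J1 has e-setter on 2)
bond 3 →I1  (0-jn J1 has e-setter on 2)
bond 4 →R2  (0-jn J1 has e-setter on 2)
bond 5 →I2  (J1 effort already set via bond 2)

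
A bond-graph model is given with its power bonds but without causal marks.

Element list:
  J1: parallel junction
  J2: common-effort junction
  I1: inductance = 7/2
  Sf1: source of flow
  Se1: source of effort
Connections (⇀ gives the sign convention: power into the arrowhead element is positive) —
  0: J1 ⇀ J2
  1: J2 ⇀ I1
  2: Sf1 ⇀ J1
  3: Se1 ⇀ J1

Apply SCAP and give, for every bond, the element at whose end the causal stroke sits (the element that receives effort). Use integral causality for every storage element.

#2 stroke→Sf1  (Sf1 fixes flow; stroke at Sf1)
#3 stroke→J1  (source Se1 imposes e)
#0 stroke→J2  (common-e at J1 fixed by 3)
#1 stroke→I1  (J2: bond 0 brought effort, rest push out)

β0 stroke at J2
β1 stroke at I1
β2 stroke at Sf1
β3 stroke at J1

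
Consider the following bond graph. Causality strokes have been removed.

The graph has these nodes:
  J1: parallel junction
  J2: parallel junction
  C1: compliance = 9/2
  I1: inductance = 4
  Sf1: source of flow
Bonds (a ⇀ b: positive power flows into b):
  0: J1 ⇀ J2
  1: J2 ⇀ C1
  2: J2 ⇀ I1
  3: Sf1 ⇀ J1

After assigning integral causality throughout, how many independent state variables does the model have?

b3 stroke at Sf1  (Sf1 (Sf) sets flow on bond)
b0 stroke at J1  (only one effort-in slot at J1)
b1 stroke at J2  (C1 outputs effort q/C1)
b2 stroke at I1  (0-jn J2 has e-setter on 1)

2  (C1, I1 all integral)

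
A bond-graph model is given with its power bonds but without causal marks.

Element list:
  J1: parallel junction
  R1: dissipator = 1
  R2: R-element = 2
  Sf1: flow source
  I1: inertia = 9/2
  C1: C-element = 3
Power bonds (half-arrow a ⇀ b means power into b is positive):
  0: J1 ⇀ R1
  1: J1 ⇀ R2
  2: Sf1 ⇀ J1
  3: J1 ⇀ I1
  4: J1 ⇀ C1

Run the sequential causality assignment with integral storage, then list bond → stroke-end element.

bond 2 |Sf1  (Sf1 (Sf) sets flow on bond)
bond 3 |I1  (I1 outputs flow p/I1)
bond 4 |J1  (C1 outputs effort q/C1)
bond 0 |R1  (0-jn J1 has e-setter on 4)
bond 1 |R2  (common-e at J1 fixed by 4)

bond 0 →R1
bond 1 →R2
bond 2 →Sf1
bond 3 →I1
bond 4 →J1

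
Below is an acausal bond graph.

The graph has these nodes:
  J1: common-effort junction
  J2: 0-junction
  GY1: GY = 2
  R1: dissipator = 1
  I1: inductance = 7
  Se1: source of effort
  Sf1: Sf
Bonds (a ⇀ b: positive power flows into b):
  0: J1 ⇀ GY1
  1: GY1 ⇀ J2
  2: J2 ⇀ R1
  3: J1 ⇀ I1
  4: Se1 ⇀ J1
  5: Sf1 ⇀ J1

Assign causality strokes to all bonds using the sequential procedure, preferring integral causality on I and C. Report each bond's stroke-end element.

bond 0 |GY1
bond 1 |GY1
bond 2 |J2
bond 3 |I1
bond 4 |J1
bond 5 |Sf1

bond 4 stroke at J1  (Se1: effort source, stroke at far end)
bond 5 stroke at Sf1  (Sf1 fixes flow; stroke at Sf1)
bond 0 stroke at GY1  (J1 effort already set via bond 4)
bond 3 stroke at I1  (common-e at J1 fixed by 4)
bond 1 stroke at GY1  (GY GY1: same side as bond 0)
bond 2 stroke at J2  (J2 needs exactly one e-in)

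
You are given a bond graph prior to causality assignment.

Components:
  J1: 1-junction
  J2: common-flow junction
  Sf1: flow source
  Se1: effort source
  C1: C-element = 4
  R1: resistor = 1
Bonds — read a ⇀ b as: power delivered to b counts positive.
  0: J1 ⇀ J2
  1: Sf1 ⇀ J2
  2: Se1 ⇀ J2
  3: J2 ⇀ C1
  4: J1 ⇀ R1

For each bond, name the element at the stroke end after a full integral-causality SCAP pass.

b1 stroke at Sf1  (Sf1 fixes flow; stroke at Sf1)
b2 stroke at J2  (Se1 (Se) sets effort on bond)
b0 stroke at J2  (J2: bond 1 brought flow, rest push out)
b3 stroke at J2  (common-f at J2 fixed by 1)
b4 stroke at J1  (1-jn J1 has f-setter on 0)

b0 →J2
b1 →Sf1
b2 →J2
b3 →J2
b4 →J1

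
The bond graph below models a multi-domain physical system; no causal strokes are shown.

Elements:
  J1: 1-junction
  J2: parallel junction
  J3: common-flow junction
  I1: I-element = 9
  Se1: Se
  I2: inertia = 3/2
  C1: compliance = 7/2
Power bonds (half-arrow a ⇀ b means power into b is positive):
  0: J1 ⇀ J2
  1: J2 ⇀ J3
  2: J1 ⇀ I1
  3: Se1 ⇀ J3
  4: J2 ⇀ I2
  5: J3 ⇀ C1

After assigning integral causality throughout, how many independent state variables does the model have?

3  (C1, I1, I2 all integral)

bond 3 →J3  (Se1 fixes effort; stroke away)
bond 2 →I1  (I1 outputs flow p/I1)
bond 0 →J1  (J1: bond 2 brought flow, rest push out)
bond 4 →I2  (I2 outputs flow p/I2)
bond 1 →J2  (closing 0-jn rule on J2)
bond 5 →J3  (J3 flow already set via bond 1)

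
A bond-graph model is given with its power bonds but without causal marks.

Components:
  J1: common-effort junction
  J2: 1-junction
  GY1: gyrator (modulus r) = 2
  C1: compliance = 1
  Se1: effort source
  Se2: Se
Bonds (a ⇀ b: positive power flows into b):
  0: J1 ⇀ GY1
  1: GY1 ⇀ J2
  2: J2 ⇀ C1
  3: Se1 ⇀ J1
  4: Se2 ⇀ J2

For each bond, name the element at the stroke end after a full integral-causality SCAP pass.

b0 |GY1
b1 |GY1
b2 |J2
b3 |J1
b4 |J2

b3 stroke at J1  (Se1: effort source, stroke at far end)
b4 stroke at J2  (Se2: effort source, stroke at far end)
b0 stroke at GY1  (common-e at J1 fixed by 3)
b1 stroke at GY1  (GY1 both-in/both-out from 0)
b2 stroke at J2  (1-jn J2 has f-setter on 1)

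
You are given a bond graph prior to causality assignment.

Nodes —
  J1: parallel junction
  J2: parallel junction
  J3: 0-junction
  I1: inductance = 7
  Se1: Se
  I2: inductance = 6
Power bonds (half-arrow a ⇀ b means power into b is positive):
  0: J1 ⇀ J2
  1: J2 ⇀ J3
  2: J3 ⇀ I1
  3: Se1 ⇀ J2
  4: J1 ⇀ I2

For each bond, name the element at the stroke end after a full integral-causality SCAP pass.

#3 →J2  (Se1: effort source, stroke at far end)
#0 →J1  (0-jn J2 has e-setter on 3)
#1 →J3  (0-jn J2 has e-setter on 3)
#2 →I1  (J3 effort already set via bond 1)
#4 →I2  (J1 effort already set via bond 0)

β0 stroke at J1
β1 stroke at J3
β2 stroke at I1
β3 stroke at J2
β4 stroke at I2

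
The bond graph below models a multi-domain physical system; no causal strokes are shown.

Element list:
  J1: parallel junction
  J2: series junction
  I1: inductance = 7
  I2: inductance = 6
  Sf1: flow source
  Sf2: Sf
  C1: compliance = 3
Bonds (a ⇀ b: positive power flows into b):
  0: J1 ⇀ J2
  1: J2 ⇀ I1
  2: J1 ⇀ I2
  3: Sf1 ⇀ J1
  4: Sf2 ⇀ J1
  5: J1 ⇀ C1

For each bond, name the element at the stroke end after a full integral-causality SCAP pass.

β0 →J2
β1 →I1
β2 →I2
β3 →Sf1
β4 →Sf2
β5 →J1

bond 3 stroke at Sf1  (Sf1: flow source, stroke at near end)
bond 4 stroke at Sf2  (source Sf2 imposes f)
bond 1 stroke at I1  (I1: I, integral causality)
bond 0 stroke at J2  (J2: bond 1 brought flow, rest push out)
bond 2 stroke at I2  (prefer integral on I2)
bond 5 stroke at J1  (J1 needs exactly one e-in)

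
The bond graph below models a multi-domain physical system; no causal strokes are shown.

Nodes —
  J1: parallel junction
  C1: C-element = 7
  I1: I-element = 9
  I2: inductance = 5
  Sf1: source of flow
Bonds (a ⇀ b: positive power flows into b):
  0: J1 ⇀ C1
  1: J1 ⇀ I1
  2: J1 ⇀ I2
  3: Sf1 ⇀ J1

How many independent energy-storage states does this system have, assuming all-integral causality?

3  (C1, I1, I2 all integral)

#3 →Sf1  (source Sf1 imposes f)
#0 →J1  (C1 outputs effort q/C1)
#1 →I1  (J1: bond 0 brought effort, rest push out)
#2 →I2  (J1 effort already set via bond 0)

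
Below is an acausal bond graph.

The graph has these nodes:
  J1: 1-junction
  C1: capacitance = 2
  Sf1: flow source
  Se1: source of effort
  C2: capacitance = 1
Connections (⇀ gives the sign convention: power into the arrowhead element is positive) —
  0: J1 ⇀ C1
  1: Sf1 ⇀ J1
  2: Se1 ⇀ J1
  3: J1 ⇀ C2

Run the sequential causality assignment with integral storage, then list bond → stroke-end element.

β0 stroke→J1
β1 stroke→Sf1
β2 stroke→J1
β3 stroke→J1

b1 →Sf1  (Sf1 (Sf) sets flow on bond)
b2 →J1  (Se1 (Se) sets effort on bond)
b0 →J1  (J1: bond 1 brought flow, rest push out)
b3 →J1  (J1 flow already set via bond 1)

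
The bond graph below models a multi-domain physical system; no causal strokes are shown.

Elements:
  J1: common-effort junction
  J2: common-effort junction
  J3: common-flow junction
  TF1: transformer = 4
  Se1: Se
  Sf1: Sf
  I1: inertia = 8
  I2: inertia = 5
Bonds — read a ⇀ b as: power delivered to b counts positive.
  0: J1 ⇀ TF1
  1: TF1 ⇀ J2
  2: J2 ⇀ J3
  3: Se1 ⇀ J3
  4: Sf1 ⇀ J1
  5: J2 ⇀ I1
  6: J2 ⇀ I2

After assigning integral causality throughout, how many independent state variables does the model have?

2  (I1, I2 all integral)

#3 |J3  (Se1 (Se) sets effort on bond)
#4 |Sf1  (Sf1: flow source, stroke at near end)
#0 |J1  (closing 0-jn rule on J1)
#2 |J2  (closing 1-jn rule on J3)
#1 |TF1  (TF1: transformer flips bond 0)
#5 |I1  (common-e at J2 fixed by 2)
#6 |I2  (J2: bond 2 brought effort, rest push out)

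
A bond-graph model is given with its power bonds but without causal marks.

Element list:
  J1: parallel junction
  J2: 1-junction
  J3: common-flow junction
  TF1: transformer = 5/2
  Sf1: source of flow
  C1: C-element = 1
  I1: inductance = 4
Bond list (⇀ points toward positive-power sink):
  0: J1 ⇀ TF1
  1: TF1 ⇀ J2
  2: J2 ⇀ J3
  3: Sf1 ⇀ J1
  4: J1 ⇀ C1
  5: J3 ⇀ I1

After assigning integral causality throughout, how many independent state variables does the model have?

2  (C1, I1 all integral)

β3 |Sf1  (Sf1: flow source, stroke at near end)
β4 |J1  (C1 outputs effort q/C1)
β0 |TF1  (0-jn J1 has e-setter on 4)
β1 |J2  (TF1 one-in-one-out from 0)
β2 |J3  (J2 needs exactly one f-in)
β5 |I1  (J3: last free bond brings flow in)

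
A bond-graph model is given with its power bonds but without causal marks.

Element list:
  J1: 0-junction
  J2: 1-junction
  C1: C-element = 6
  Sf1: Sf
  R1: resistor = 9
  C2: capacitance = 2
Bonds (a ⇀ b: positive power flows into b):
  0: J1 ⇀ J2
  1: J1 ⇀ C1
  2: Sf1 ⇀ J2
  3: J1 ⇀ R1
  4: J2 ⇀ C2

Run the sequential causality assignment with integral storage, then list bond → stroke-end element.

β0 stroke at J2
β1 stroke at J1
β2 stroke at Sf1
β3 stroke at R1
β4 stroke at J2

β2 →Sf1  (Sf1 fixes flow; stroke at Sf1)
β0 →J2  (1-jn J2 has f-setter on 2)
β4 →J2  (J2: bond 2 brought flow, rest push out)
β1 →J1  (prefer integral on C1)
β3 →R1  (common-e at J1 fixed by 1)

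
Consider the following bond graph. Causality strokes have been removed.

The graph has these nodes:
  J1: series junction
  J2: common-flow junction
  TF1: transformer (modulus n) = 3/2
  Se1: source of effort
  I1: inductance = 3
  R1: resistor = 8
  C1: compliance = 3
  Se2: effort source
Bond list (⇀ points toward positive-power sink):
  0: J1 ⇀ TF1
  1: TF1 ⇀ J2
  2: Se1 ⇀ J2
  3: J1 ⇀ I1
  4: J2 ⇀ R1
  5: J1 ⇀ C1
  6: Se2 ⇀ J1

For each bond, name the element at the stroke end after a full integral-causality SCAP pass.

β2 |J2  (source Se1 imposes e)
β6 |J1  (Se2: effort source, stroke at far end)
β3 |I1  (I1 outputs flow p/I1)
β0 |J1  (1-jn J1 has f-setter on 3)
β5 |J1  (1-jn J1 has f-setter on 3)
β1 |TF1  (TF1: transformer flips bond 0)
β4 |J2  (common-f at J2 fixed by 1)

b0 stroke→J1
b1 stroke→TF1
b2 stroke→J2
b3 stroke→I1
b4 stroke→J2
b5 stroke→J1
b6 stroke→J1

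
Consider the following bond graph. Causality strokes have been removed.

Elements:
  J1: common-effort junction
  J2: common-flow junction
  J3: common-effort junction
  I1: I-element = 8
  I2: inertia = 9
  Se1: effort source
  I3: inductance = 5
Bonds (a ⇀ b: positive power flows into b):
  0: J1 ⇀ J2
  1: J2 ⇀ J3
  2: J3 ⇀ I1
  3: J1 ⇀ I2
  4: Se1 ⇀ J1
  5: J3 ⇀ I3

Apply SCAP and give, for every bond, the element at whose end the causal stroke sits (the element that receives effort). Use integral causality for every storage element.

b4 |J1  (Se1 fixes effort; stroke away)
b0 |J2  (0-jn J1 has e-setter on 4)
b3 |I2  (common-e at J1 fixed by 4)
b1 |J3  (closing 1-jn rule on J2)
b2 |I1  (0-jn J3 has e-setter on 1)
b5 |I3  (common-e at J3 fixed by 1)

bond 0 stroke→J2
bond 1 stroke→J3
bond 2 stroke→I1
bond 3 stroke→I2
bond 4 stroke→J1
bond 5 stroke→I3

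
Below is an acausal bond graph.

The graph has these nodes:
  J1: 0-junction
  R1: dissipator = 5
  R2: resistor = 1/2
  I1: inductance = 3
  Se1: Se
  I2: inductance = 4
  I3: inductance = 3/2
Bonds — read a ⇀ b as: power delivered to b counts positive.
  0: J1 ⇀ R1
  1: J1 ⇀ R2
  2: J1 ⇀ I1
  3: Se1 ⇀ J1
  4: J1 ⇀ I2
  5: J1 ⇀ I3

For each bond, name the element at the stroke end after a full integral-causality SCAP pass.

β3 →J1  (Se1 fixes effort; stroke away)
β0 →R1  (J1 effort already set via bond 3)
β1 →R2  (J1: bond 3 brought effort, rest push out)
β2 →I1  (J1 effort already set via bond 3)
β4 →I2  (J1: bond 3 brought effort, rest push out)
β5 →I3  (J1: bond 3 brought effort, rest push out)

#0 |R1
#1 |R2
#2 |I1
#3 |J1
#4 |I2
#5 |I3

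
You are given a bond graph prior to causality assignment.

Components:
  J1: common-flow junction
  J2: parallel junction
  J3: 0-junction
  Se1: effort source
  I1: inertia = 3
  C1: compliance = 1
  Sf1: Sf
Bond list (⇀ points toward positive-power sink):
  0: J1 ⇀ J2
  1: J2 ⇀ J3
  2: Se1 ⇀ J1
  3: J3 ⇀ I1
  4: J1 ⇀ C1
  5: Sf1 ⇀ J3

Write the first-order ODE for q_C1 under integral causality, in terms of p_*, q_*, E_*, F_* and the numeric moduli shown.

dq_C1/dt = -F_Sf1 + p_I1/3

β2 →J1  (source Se1 imposes e)
β5 →Sf1  (Sf1: flow source, stroke at near end)
β3 →I1  (I1: I, integral causality)
β1 →J3  (closing 0-jn rule on J3)
β0 →J2  (only one effort-in slot at J2)
β4 →J1  (J1 flow already set via bond 0)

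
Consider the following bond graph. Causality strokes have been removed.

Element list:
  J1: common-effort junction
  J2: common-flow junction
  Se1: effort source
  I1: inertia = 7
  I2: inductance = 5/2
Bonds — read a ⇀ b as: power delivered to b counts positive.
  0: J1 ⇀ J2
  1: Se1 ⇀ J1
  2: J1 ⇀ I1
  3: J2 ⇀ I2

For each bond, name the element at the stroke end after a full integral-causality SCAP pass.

bond 1 stroke→J1  (Se1 (Se) sets effort on bond)
bond 0 stroke→J2  (common-e at J1 fixed by 1)
bond 2 stroke→I1  (J1 effort already set via bond 1)
bond 3 stroke→I2  (J2 needs exactly one f-in)

b0 stroke at J2
b1 stroke at J1
b2 stroke at I1
b3 stroke at I2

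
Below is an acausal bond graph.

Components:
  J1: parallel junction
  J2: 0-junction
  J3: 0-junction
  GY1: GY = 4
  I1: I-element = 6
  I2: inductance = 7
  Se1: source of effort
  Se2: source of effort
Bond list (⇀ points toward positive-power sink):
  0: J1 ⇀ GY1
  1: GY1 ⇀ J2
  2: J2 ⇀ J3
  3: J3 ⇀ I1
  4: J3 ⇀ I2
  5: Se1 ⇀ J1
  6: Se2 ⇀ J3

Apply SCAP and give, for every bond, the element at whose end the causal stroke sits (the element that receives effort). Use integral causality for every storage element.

#0 |GY1
#1 |GY1
#2 |J2
#3 |I1
#4 |I2
#5 |J1
#6 |J3

bond 5 stroke at J1  (Se1 (Se) sets effort on bond)
bond 6 stroke at J3  (Se2 (Se) sets effort on bond)
bond 0 stroke at GY1  (common-e at J1 fixed by 5)
bond 2 stroke at J2  (common-e at J3 fixed by 6)
bond 3 stroke at I1  (0-jn J3 has e-setter on 6)
bond 4 stroke at I2  (0-jn J3 has e-setter on 6)
bond 1 stroke at GY1  (GY1: gyrator matches bond 0)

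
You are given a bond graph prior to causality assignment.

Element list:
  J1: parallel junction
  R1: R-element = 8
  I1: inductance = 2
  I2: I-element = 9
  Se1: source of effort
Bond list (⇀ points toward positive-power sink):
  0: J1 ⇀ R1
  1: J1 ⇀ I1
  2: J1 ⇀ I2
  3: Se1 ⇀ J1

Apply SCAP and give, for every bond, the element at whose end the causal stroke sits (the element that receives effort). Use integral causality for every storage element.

b3 stroke at J1  (source Se1 imposes e)
b0 stroke at R1  (J1 effort already set via bond 3)
b1 stroke at I1  (J1 effort already set via bond 3)
b2 stroke at I2  (J1: bond 3 brought effort, rest push out)

β0 →R1
β1 →I1
β2 →I2
β3 →J1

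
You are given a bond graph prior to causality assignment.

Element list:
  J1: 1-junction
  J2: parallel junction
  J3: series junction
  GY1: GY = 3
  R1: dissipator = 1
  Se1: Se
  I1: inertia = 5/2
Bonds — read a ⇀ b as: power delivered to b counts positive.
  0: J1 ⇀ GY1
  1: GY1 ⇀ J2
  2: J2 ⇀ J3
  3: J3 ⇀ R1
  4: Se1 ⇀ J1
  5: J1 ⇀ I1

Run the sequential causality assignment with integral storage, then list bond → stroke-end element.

#4 →J1  (Se1 fixes effort; stroke away)
#5 →I1  (I1: I, integral causality)
#0 →J1  (J1 flow already set via bond 5)
#1 →J2  (through GY1, causality inverts; strokes same side of GY1)
#2 →J3  (common-e at J2 fixed by 1)
#3 →R1  (J3 needs exactly one f-in)

b0 stroke→J1
b1 stroke→J2
b2 stroke→J3
b3 stroke→R1
b4 stroke→J1
b5 stroke→I1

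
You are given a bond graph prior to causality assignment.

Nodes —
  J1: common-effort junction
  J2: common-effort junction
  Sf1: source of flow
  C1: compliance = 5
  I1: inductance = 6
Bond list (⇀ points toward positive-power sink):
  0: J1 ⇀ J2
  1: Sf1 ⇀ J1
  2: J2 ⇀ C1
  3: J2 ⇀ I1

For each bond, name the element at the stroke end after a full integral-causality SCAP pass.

b1 stroke→Sf1  (Sf1 (Sf) sets flow on bond)
b0 stroke→J1  (closing 0-jn rule on J1)
b2 stroke→J2  (prefer integral on C1)
b3 stroke→I1  (0-jn J2 has e-setter on 2)

b0 |J1
b1 |Sf1
b2 |J2
b3 |I1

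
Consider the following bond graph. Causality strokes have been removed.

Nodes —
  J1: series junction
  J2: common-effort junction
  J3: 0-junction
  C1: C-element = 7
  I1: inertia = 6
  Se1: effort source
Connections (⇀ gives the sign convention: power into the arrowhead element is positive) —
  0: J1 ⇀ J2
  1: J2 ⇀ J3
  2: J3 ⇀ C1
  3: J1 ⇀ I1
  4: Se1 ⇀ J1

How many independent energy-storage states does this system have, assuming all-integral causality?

2  (C1, I1 all integral)

b4 stroke→J1  (Se1 fixes effort; stroke away)
b2 stroke→J3  (C1 outputs effort q/C1)
b1 stroke→J2  (common-e at J3 fixed by 2)
b0 stroke→J1  (J2: bond 1 brought effort, rest push out)
b3 stroke→I1  (only one flow-in slot at J1)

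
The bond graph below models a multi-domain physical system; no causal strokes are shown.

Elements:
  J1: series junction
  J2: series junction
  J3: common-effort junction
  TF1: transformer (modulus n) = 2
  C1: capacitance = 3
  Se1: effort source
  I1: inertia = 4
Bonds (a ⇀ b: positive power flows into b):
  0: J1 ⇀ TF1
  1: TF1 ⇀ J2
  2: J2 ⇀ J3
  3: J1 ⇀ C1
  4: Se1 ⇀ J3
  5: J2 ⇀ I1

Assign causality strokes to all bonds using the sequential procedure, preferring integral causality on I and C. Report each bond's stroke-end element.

β0 |TF1
β1 |J2
β2 |J2
β3 |J1
β4 |J3
β5 |I1

bond 4 stroke at J3  (Se1 fixes effort; stroke away)
bond 2 stroke at J2  (common-e at J3 fixed by 4)
bond 3 stroke at J1  (C1 integral (e out))
bond 0 stroke at TF1  (closing 1-jn rule on J1)
bond 1 stroke at J2  (through TF1, causality passes straight; one stroke at TF1)
bond 5 stroke at I1  (only one flow-in slot at J2)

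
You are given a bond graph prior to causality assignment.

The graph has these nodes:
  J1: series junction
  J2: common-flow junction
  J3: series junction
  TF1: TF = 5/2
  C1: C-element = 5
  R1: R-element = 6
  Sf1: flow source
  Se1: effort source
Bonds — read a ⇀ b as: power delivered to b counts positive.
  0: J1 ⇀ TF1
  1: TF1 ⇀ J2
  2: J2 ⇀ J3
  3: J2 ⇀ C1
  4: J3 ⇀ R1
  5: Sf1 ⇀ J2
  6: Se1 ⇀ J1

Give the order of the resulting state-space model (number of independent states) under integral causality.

#5 stroke→Sf1  (Sf1 (Sf) sets flow on bond)
#6 stroke→J1  (Se1: effort source, stroke at far end)
#0 stroke→TF1  (closing 1-jn rule on J1)
#1 stroke→J2  (common-f at J2 fixed by 5)
#2 stroke→J2  (J2 flow already set via bond 5)
#3 stroke→J2  (common-f at J2 fixed by 5)
#4 stroke→J3  (1-jn J3 has f-setter on 2)

1  (C1 all integral)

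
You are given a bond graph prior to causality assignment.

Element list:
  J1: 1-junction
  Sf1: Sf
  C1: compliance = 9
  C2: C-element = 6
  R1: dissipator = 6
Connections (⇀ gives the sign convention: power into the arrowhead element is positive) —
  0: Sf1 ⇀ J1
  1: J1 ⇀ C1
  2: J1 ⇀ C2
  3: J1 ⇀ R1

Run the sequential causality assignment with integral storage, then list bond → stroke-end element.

#0 stroke→Sf1
#1 stroke→J1
#2 stroke→J1
#3 stroke→J1

#0 stroke→Sf1  (Sf1 fixes flow; stroke at Sf1)
#1 stroke→J1  (common-f at J1 fixed by 0)
#2 stroke→J1  (common-f at J1 fixed by 0)
#3 stroke→J1  (1-jn J1 has f-setter on 0)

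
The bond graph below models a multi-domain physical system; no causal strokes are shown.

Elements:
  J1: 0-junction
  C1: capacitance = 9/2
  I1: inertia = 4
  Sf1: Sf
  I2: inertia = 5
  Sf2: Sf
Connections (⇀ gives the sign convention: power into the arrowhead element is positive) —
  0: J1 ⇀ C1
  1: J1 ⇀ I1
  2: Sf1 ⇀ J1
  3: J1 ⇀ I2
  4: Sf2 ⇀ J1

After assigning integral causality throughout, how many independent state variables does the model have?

b2 stroke at Sf1  (Sf1: flow source, stroke at near end)
b4 stroke at Sf2  (Sf2 (Sf) sets flow on bond)
b0 stroke at J1  (prefer integral on C1)
b1 stroke at I1  (common-e at J1 fixed by 0)
b3 stroke at I2  (0-jn J1 has e-setter on 0)

3  (C1, I1, I2 all integral)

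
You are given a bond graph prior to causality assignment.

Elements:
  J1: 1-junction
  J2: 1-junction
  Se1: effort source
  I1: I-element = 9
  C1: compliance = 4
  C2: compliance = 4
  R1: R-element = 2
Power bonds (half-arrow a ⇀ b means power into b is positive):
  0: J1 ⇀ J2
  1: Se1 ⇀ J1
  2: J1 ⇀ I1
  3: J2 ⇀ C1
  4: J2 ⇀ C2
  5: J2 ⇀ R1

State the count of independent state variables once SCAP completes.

bond 1 stroke→J1  (Se1 (Se) sets effort on bond)
bond 2 stroke→I1  (I1: I, integral causality)
bond 0 stroke→J1  (J1 flow already set via bond 2)
bond 3 stroke→J2  (J2 flow already set via bond 0)
bond 4 stroke→J2  (common-f at J2 fixed by 0)
bond 5 stroke→J2  (common-f at J2 fixed by 0)

3  (C1, C2, I1 all integral)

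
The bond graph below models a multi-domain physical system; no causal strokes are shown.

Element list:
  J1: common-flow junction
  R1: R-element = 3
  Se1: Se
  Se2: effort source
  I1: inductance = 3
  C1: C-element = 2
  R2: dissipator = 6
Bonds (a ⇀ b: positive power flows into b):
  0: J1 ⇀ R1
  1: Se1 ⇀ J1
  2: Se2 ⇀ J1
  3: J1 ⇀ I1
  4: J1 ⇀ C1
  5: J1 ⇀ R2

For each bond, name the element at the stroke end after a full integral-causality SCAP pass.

β1 |J1  (Se1: effort source, stroke at far end)
β2 |J1  (source Se2 imposes e)
β3 |I1  (I1 outputs flow p/I1)
β0 |J1  (common-f at J1 fixed by 3)
β4 |J1  (J1 flow already set via bond 3)
β5 |J1  (common-f at J1 fixed by 3)

β0 |J1
β1 |J1
β2 |J1
β3 |I1
β4 |J1
β5 |J1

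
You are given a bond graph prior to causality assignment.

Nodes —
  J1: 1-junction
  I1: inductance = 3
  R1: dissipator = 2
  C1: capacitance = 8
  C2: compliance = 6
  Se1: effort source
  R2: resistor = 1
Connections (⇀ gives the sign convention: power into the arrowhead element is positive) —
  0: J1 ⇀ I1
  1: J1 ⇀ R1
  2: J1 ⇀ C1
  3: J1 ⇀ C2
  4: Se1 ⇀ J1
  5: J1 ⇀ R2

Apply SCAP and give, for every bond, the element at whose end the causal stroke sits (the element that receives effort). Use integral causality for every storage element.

β4 stroke at J1  (Se1 fixes effort; stroke away)
β0 stroke at I1  (I1: I, integral causality)
β1 stroke at J1  (J1 flow already set via bond 0)
β2 stroke at J1  (1-jn J1 has f-setter on 0)
β3 stroke at J1  (J1 flow already set via bond 0)
β5 stroke at J1  (1-jn J1 has f-setter on 0)

b0 →I1
b1 →J1
b2 →J1
b3 →J1
b4 →J1
b5 →J1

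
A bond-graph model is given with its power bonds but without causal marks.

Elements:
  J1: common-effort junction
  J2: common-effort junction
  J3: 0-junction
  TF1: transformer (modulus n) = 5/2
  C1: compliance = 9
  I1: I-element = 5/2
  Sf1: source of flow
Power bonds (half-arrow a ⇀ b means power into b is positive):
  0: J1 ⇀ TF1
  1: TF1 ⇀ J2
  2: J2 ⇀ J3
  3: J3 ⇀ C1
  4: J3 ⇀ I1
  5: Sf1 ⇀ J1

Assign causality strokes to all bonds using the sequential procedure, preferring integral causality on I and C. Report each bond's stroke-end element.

b5 stroke at Sf1  (Sf1 fixes flow; stroke at Sf1)
b0 stroke at J1  (only one effort-in slot at J1)
b1 stroke at TF1  (TF TF1: opposite of bond 0)
b2 stroke at J2  (closing 0-jn rule on J2)
b3 stroke at J3  (C1 integral (e out))
b4 stroke at I1  (common-e at J3 fixed by 3)

bond 0 stroke at J1
bond 1 stroke at TF1
bond 2 stroke at J2
bond 3 stroke at J3
bond 4 stroke at I1
bond 5 stroke at Sf1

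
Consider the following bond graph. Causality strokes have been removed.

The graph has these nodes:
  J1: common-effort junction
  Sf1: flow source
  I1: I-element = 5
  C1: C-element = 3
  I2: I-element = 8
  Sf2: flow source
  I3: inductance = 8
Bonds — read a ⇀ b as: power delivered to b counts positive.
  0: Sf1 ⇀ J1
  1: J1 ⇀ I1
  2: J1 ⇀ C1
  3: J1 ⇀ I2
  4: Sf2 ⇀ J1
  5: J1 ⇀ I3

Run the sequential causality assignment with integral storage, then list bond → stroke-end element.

#0 |Sf1  (source Sf1 imposes f)
#4 |Sf2  (source Sf2 imposes f)
#1 |I1  (I1 integral (f out))
#2 |J1  (C1: C, integral causality)
#3 |I2  (J1 effort already set via bond 2)
#5 |I3  (J1 effort already set via bond 2)

bond 0 |Sf1
bond 1 |I1
bond 2 |J1
bond 3 |I2
bond 4 |Sf2
bond 5 |I3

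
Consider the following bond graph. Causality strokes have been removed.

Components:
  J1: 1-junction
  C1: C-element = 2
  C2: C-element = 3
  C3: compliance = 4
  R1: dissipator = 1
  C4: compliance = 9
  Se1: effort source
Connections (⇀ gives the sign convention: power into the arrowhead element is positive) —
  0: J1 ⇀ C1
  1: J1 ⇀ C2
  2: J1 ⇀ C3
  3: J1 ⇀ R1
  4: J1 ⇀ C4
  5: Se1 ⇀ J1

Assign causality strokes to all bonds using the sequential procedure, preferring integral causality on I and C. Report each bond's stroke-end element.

b0 |J1
b1 |J1
b2 |J1
b3 |R1
b4 |J1
b5 |J1

b5 stroke→J1  (Se1: effort source, stroke at far end)
b0 stroke→J1  (C1 outputs effort q/C1)
b1 stroke→J1  (prefer integral on C2)
b2 stroke→J1  (C3: C, integral causality)
b4 stroke→J1  (C4: C, integral causality)
b3 stroke→R1  (J1: last free bond brings flow in)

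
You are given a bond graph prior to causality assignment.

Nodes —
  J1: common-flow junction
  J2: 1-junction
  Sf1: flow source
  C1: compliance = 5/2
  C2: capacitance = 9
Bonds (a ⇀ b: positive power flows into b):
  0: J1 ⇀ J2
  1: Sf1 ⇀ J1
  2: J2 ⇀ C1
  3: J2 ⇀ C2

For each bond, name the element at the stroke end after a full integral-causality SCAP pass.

bond 1 →Sf1  (Sf1 fixes flow; stroke at Sf1)
bond 0 →J1  (common-f at J1 fixed by 1)
bond 2 →J2  (J2: bond 0 brought flow, rest push out)
bond 3 →J2  (J2 flow already set via bond 0)

β0 stroke→J1
β1 stroke→Sf1
β2 stroke→J2
β3 stroke→J2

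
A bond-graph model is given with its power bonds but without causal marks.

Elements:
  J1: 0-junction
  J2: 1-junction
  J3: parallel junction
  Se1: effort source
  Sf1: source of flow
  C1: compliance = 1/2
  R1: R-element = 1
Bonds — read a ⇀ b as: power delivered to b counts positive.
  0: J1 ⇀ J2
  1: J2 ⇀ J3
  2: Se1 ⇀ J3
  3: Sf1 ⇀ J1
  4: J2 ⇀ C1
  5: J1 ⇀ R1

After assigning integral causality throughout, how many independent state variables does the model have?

1  (C1 all integral)

b2 stroke at J3  (Se1 fixes effort; stroke away)
b3 stroke at Sf1  (Sf1 fixes flow; stroke at Sf1)
b1 stroke at J2  (J3: bond 2 brought effort, rest push out)
b4 stroke at J2  (C1: C, integral causality)
b0 stroke at J1  (J2 needs exactly one f-in)
b5 stroke at R1  (0-jn J1 has e-setter on 0)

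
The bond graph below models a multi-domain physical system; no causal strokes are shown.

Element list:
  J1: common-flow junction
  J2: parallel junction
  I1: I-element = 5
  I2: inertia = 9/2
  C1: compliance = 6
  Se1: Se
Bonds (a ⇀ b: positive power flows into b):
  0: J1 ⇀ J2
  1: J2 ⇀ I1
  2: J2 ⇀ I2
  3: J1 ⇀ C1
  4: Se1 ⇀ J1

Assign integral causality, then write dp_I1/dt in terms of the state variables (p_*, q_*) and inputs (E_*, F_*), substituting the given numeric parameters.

dp_I1/dt = E_Se1 - q_C1/6

bond 4 |J1  (source Se1 imposes e)
bond 1 |I1  (I1 outputs flow p/I1)
bond 2 |I2  (I2: I, integral causality)
bond 0 |J2  (closing 0-jn rule on J2)
bond 3 |J1  (common-f at J1 fixed by 0)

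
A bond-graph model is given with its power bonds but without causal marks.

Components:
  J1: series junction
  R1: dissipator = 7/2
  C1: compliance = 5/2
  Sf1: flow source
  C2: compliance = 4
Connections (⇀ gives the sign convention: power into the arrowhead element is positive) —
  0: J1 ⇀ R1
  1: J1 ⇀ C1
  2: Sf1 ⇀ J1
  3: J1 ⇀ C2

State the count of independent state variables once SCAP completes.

2  (C1, C2 all integral)

β2 →Sf1  (Sf1 fixes flow; stroke at Sf1)
β0 →J1  (J1: bond 2 brought flow, rest push out)
β1 →J1  (J1: bond 2 brought flow, rest push out)
β3 →J1  (1-jn J1 has f-setter on 2)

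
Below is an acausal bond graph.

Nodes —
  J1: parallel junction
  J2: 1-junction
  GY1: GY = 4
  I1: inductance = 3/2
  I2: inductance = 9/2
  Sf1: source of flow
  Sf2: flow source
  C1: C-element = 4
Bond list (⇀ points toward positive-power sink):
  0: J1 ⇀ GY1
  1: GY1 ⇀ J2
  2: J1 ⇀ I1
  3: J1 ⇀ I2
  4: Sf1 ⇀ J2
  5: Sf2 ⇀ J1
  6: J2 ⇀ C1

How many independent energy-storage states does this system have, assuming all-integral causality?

#4 stroke→Sf1  (source Sf1 imposes f)
#5 stroke→Sf2  (source Sf2 imposes f)
#1 stroke→J2  (1-jn J2 has f-setter on 4)
#6 stroke→J2  (J2: bond 4 brought flow, rest push out)
#0 stroke→J1  (GY GY1: same side as bond 1)
#2 stroke→I1  (J1 effort already set via bond 0)
#3 stroke→I2  (J1: bond 0 brought effort, rest push out)

3  (C1, I1, I2 all integral)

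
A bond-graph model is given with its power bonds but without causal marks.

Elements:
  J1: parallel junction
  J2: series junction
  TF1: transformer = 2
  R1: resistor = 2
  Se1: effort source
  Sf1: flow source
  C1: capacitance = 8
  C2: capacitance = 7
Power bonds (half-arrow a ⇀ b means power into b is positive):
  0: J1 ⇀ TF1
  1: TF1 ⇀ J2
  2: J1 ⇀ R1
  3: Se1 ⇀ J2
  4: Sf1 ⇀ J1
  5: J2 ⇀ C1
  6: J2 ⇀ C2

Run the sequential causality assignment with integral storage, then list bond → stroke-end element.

#0 stroke→J1
#1 stroke→TF1
#2 stroke→R1
#3 stroke→J2
#4 stroke→Sf1
#5 stroke→J2
#6 stroke→J2

bond 3 |J2  (Se1 fixes effort; stroke away)
bond 4 |Sf1  (source Sf1 imposes f)
bond 5 |J2  (prefer integral on C1)
bond 6 |J2  (C2 integral (e out))
bond 1 |TF1  (J2 needs exactly one f-in)
bond 0 |J1  (through TF1, causality passes straight; one stroke at TF1)
bond 2 |R1  (0-jn J1 has e-setter on 0)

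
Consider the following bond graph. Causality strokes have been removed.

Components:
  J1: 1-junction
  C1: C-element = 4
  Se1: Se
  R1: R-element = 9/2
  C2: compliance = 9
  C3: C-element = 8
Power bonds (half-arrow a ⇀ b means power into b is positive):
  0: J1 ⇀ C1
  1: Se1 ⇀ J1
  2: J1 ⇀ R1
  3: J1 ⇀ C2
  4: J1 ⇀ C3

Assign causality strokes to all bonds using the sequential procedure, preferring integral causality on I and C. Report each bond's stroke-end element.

bond 1 stroke at J1  (Se1 fixes effort; stroke away)
bond 0 stroke at J1  (prefer integral on C1)
bond 3 stroke at J1  (C2 outputs effort q/C2)
bond 4 stroke at J1  (C3 outputs effort q/C3)
bond 2 stroke at R1  (J1 needs exactly one f-in)

#0 |J1
#1 |J1
#2 |R1
#3 |J1
#4 |J1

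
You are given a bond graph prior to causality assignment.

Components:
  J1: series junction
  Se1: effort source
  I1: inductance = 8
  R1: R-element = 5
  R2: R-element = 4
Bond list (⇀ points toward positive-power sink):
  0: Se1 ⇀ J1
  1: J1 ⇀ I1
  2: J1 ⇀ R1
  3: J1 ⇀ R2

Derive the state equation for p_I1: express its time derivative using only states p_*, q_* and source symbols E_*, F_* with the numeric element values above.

β0 stroke→J1  (Se1: effort source, stroke at far end)
β1 stroke→I1  (prefer integral on I1)
β2 stroke→J1  (1-jn J1 has f-setter on 1)
β3 stroke→J1  (1-jn J1 has f-setter on 1)

dp_I1/dt = E_Se1 - 9*p_I1/8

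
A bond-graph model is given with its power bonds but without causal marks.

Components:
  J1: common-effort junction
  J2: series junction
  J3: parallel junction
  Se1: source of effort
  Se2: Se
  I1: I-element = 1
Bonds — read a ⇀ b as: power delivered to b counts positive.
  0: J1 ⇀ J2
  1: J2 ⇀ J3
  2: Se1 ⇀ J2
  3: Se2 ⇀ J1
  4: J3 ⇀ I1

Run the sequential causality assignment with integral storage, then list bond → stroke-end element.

#0 stroke→J2
#1 stroke→J3
#2 stroke→J2
#3 stroke→J1
#4 stroke→I1

bond 2 stroke at J2  (source Se1 imposes e)
bond 3 stroke at J1  (Se2: effort source, stroke at far end)
bond 0 stroke at J2  (0-jn J1 has e-setter on 3)
bond 1 stroke at J3  (only one flow-in slot at J2)
bond 4 stroke at I1  (common-e at J3 fixed by 1)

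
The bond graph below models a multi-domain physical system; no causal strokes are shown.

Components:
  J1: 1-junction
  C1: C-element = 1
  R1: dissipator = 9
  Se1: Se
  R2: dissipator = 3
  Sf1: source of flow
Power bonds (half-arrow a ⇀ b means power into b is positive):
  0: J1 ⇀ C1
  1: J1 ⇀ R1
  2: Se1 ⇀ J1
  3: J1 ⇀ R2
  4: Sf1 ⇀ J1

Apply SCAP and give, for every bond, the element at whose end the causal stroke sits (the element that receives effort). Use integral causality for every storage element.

#2 stroke at J1  (source Se1 imposes e)
#4 stroke at Sf1  (Sf1: flow source, stroke at near end)
#0 stroke at J1  (J1: bond 4 brought flow, rest push out)
#1 stroke at J1  (common-f at J1 fixed by 4)
#3 stroke at J1  (common-f at J1 fixed by 4)

#0 →J1
#1 →J1
#2 →J1
#3 →J1
#4 →Sf1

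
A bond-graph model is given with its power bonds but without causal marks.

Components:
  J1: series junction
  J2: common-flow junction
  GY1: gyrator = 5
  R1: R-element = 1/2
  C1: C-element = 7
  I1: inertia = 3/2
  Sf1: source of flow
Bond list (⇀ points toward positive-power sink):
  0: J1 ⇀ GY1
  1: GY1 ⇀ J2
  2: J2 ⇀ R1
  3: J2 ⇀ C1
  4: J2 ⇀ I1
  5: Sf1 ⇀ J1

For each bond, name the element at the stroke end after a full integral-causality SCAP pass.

bond 0 →J1
bond 1 →J2
bond 2 →J2
bond 3 →J2
bond 4 →I1
bond 5 →Sf1

#5 stroke at Sf1  (source Sf1 imposes f)
#0 stroke at J1  (common-f at J1 fixed by 5)
#1 stroke at J2  (GY GY1: same side as bond 0)
#3 stroke at J2  (prefer integral on C1)
#4 stroke at I1  (prefer integral on I1)
#2 stroke at J2  (common-f at J2 fixed by 4)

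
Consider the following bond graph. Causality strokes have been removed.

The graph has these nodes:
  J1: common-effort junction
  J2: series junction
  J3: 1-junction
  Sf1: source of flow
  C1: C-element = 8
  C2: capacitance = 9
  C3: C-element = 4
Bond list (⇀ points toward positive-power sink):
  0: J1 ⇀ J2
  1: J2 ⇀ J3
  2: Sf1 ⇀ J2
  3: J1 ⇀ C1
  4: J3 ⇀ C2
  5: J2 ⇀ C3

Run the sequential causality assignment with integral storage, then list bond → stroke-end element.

bond 2 stroke at Sf1  (source Sf1 imposes f)
bond 0 stroke at J2  (1-jn J2 has f-setter on 2)
bond 1 stroke at J2  (1-jn J2 has f-setter on 2)
bond 5 stroke at J2  (common-f at J2 fixed by 2)
bond 4 stroke at J3  (1-jn J3 has f-setter on 1)
bond 3 stroke at J1  (only one effort-in slot at J1)

#0 |J2
#1 |J2
#2 |Sf1
#3 |J1
#4 |J3
#5 |J2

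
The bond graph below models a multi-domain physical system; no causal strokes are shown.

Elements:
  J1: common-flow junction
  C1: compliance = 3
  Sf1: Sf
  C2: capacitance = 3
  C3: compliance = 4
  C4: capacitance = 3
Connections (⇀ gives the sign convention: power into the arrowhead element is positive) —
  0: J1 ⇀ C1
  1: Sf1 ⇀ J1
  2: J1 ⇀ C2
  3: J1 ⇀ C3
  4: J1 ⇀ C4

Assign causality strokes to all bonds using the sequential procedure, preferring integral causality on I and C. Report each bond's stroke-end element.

β0 |J1
β1 |Sf1
β2 |J1
β3 |J1
β4 |J1

b1 stroke at Sf1  (Sf1: flow source, stroke at near end)
b0 stroke at J1  (1-jn J1 has f-setter on 1)
b2 stroke at J1  (J1: bond 1 brought flow, rest push out)
b3 stroke at J1  (common-f at J1 fixed by 1)
b4 stroke at J1  (J1: bond 1 brought flow, rest push out)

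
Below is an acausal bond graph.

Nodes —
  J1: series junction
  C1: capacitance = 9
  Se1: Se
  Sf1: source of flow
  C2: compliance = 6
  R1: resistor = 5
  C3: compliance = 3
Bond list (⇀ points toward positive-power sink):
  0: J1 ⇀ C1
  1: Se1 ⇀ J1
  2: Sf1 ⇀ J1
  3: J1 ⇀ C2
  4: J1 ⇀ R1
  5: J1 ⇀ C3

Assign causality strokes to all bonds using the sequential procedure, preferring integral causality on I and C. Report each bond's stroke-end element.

#1 →J1  (Se1 (Se) sets effort on bond)
#2 →Sf1  (source Sf1 imposes f)
#0 →J1  (J1: bond 2 brought flow, rest push out)
#3 →J1  (common-f at J1 fixed by 2)
#4 →J1  (common-f at J1 fixed by 2)
#5 →J1  (1-jn J1 has f-setter on 2)

#0 →J1
#1 →J1
#2 →Sf1
#3 →J1
#4 →J1
#5 →J1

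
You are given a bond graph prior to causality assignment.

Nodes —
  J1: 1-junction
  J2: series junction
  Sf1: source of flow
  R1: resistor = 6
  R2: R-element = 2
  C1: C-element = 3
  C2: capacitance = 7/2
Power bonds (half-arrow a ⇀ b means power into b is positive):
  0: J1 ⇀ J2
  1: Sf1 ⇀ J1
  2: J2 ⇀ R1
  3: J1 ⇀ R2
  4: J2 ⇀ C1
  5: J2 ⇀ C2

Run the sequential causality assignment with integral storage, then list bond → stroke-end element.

β0 |J1
β1 |Sf1
β2 |J2
β3 |J1
β4 |J2
β5 |J2

#1 stroke→Sf1  (Sf1: flow source, stroke at near end)
#0 stroke→J1  (J1: bond 1 brought flow, rest push out)
#3 stroke→J1  (J1 flow already set via bond 1)
#2 stroke→J2  (common-f at J2 fixed by 0)
#4 stroke→J2  (J2 flow already set via bond 0)
#5 stroke→J2  (J2: bond 0 brought flow, rest push out)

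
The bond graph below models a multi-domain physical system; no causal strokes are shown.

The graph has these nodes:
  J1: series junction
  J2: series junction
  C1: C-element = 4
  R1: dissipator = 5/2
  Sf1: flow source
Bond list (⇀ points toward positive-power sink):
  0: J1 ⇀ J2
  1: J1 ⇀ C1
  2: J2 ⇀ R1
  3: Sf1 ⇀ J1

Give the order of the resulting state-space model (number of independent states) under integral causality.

β3 stroke→Sf1  (Sf1: flow source, stroke at near end)
β0 stroke→J1  (1-jn J1 has f-setter on 3)
β1 stroke→J1  (J1 flow already set via bond 3)
β2 stroke→J2  (common-f at J2 fixed by 0)

1  (C1 all integral)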